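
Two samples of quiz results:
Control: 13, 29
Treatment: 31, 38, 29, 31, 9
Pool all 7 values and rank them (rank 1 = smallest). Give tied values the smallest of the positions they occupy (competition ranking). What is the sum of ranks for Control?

Sorted (ascending): 9, 13, 29, 29, 31, 31, 38
The 2 values of 29 occupy positions 3–4 → each gets rank 3.
The 2 values of 31 occupy positions 5–6 → each gets rank 5.
Control values → pooled ranks: 13→2, 29→3
Rank sum = 2 + 3 = 5

5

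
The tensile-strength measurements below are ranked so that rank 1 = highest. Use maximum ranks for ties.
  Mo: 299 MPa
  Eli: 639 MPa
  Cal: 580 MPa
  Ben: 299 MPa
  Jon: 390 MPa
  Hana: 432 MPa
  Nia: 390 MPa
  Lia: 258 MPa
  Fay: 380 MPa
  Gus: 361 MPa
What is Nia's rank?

5

Sorted (descending): 639, 580, 432, 390, 390, 380, 361, 299, 299, 258
The 2 values of 390 occupy positions 4–5 → each gets rank 5.
The 2 values of 299 occupy positions 8–9 → each gets rank 9.
Nia has value 390 MPa → rank 5.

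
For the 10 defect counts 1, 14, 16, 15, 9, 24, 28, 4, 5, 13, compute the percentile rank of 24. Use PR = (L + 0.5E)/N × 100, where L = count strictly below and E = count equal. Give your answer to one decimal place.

N = 10.
Strictly below 24: 8. Equal to 24: 1.
PR = (8 + 0.5·1)/10 × 100 = 85.0

85.0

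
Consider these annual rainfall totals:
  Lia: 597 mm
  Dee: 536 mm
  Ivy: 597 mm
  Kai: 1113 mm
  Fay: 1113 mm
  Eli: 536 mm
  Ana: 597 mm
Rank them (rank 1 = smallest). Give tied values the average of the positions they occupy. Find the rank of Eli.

1.5

Sorted (ascending): 536, 536, 597, 597, 597, 1113, 1113
The 2 values of 536 occupy positions 1–2 → average rank (1+2)/2 = 1.5.
The 3 values of 597 occupy positions 3–5 → average rank 4.
The 2 values of 1113 occupy positions 6–7 → average rank (6+7)/2 = 6.5.
Eli has value 536 mm → rank 1.5.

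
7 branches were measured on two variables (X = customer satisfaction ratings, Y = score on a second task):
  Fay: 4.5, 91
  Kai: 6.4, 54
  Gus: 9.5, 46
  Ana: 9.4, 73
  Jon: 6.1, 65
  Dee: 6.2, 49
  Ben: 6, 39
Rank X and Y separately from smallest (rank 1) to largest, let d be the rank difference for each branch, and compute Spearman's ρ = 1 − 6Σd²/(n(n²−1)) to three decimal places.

-0.214

Ranks of variable 1: 1, 5, 7, 6, 3, 4, 2
Ranks of variable 2: 7, 4, 2, 6, 5, 3, 1
d = r₁ − r₂: -6, 1, 5, 0, -2, 1, 1
d²: 36, 1, 25, 0, 4, 1, 1; Σd² = 68
ρ = 1 − 6·68/(7·48) = 1 − 408/336 = -0.214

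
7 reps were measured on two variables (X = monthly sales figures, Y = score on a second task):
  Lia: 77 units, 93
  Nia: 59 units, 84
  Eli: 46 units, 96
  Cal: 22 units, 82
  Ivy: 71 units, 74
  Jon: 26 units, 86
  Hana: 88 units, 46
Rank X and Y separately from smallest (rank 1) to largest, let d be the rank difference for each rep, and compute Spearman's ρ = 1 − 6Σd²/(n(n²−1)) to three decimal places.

-0.321

Ranks of variable 1: 6, 4, 3, 1, 5, 2, 7
Ranks of variable 2: 6, 4, 7, 3, 2, 5, 1
d = r₁ − r₂: 0, 0, -4, -2, 3, -3, 6
d²: 0, 0, 16, 4, 9, 9, 36; Σd² = 74
ρ = 1 − 6·74/(7·48) = 1 − 444/336 = -0.321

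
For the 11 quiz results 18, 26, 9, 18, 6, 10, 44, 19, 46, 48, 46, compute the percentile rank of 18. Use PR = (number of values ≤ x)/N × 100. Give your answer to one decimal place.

45.5

N = 11.
Strictly below 18: 3. Equal to 18: 2.
PR = 5/11 × 100 = 45.5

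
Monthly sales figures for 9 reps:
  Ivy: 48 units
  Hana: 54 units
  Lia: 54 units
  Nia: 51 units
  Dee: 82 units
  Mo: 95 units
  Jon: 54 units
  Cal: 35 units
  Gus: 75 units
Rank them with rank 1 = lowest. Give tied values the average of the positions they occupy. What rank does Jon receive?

Sorted (ascending): 35, 48, 51, 54, 54, 54, 75, 82, 95
The 3 values of 54 occupy positions 4–6 → average rank 5.
Jon has value 54 units → rank 5.

5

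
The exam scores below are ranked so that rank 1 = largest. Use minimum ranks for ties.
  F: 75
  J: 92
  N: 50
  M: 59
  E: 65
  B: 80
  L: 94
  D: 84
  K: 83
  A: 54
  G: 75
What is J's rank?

Sorted (descending): 94, 92, 84, 83, 80, 75, 75, 65, 59, 54, 50
The 2 values of 75 occupy positions 6–7 → each gets rank 6.
J has value 92 → rank 2.

2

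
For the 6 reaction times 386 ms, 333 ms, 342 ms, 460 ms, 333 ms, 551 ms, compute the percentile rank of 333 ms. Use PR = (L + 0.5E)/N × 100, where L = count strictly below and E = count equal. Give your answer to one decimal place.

N = 6.
Strictly below 333: 0. Equal to 333: 2.
PR = (0 + 0.5·2)/6 × 100 = 16.7

16.7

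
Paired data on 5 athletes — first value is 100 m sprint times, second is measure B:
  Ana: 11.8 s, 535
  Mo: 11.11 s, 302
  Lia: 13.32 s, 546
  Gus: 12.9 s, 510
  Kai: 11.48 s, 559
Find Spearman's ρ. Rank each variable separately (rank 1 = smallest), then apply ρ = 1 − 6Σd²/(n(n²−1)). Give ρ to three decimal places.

Ranks of variable 1: 3, 1, 5, 4, 2
Ranks of variable 2: 3, 1, 4, 2, 5
d = r₁ − r₂: 0, 0, 1, 2, -3
d²: 0, 0, 1, 4, 9; Σd² = 14
ρ = 1 − 6·14/(5·24) = 1 − 84/120 = 0.300

0.300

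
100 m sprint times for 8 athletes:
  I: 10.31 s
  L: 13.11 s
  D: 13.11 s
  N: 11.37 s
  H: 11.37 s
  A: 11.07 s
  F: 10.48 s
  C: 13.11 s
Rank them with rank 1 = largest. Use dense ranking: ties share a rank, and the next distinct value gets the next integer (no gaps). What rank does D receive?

Sorted (descending): 13.11, 13.11, 13.11, 11.37, 11.37, 11.07, 10.48, 10.31
The 3 values of 13.11 share dense rank 1.
The 2 values of 11.37 share dense rank 2.
Remaining distinct values take the next consecutive integers.
D has value 13.11 s → rank 1.

1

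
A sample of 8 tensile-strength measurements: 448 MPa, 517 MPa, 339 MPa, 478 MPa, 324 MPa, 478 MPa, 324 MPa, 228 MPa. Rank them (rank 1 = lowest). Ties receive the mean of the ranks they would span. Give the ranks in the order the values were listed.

5, 8, 4, 6.5, 2.5, 6.5, 2.5, 1

Sorted (ascending): 228, 324, 324, 339, 448, 478, 478, 517
The 2 values of 324 occupy positions 2–3 → average rank (2+3)/2 = 2.5.
The 2 values of 478 occupy positions 6–7 → average rank (6+7)/2 = 6.5.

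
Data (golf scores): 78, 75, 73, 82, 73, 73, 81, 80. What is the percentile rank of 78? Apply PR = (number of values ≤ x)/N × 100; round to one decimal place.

N = 8.
Strictly below 78: 4. Equal to 78: 1.
PR = 5/8 × 100 = 62.5

62.5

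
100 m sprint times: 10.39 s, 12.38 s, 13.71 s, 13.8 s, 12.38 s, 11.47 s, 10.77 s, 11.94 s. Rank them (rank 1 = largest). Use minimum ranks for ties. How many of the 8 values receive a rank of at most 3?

4

Sorted (descending): 13.8, 13.71, 12.38, 12.38, 11.94, 11.47, 10.77, 10.39
The 2 values of 12.38 occupy positions 3–4 → each gets rank 3.
Ranks ≤ 3: {1, 2, 3, 3} → 4 values.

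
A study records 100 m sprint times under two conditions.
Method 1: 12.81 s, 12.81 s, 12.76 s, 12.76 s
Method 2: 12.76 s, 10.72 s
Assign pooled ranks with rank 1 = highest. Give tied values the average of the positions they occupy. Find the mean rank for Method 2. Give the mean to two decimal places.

5.00

Sorted (descending): 12.81, 12.81, 12.76, 12.76, 12.76, 10.72
The 2 values of 12.81 occupy positions 1–2 → average rank (1+2)/2 = 1.5.
The 3 values of 12.76 occupy positions 3–5 → average rank 4.
Method 2 values → pooled ranks: 12.76→4, 10.72→6
Mean rank = (4 + 6) / 2 = 5.00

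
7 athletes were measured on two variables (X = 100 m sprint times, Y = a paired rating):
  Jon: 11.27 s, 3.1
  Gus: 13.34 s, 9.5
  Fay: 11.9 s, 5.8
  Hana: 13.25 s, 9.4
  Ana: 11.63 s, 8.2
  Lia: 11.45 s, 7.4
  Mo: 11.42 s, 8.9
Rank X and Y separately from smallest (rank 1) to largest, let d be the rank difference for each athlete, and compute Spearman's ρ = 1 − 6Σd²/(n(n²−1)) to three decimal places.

0.679

Ranks of variable 1: 1, 7, 5, 6, 4, 3, 2
Ranks of variable 2: 1, 7, 2, 6, 4, 3, 5
d = r₁ − r₂: 0, 0, 3, 0, 0, 0, -3
d²: 0, 0, 9, 0, 0, 0, 9; Σd² = 18
ρ = 1 − 6·18/(7·48) = 1 − 108/336 = 0.679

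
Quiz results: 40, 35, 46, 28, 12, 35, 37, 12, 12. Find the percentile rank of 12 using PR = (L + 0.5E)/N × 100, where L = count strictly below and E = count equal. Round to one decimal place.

16.7

N = 9.
Strictly below 12: 0. Equal to 12: 3.
PR = (0 + 0.5·3)/9 × 100 = 16.7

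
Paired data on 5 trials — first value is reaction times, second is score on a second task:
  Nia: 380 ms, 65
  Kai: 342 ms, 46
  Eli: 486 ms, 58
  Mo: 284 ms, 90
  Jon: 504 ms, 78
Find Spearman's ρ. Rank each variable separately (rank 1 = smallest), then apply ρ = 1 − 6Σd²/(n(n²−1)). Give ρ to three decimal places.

-0.100

Ranks of variable 1: 3, 2, 4, 1, 5
Ranks of variable 2: 3, 1, 2, 5, 4
d = r₁ − r₂: 0, 1, 2, -4, 1
d²: 0, 1, 4, 16, 1; Σd² = 22
ρ = 1 − 6·22/(5·24) = 1 − 132/120 = -0.100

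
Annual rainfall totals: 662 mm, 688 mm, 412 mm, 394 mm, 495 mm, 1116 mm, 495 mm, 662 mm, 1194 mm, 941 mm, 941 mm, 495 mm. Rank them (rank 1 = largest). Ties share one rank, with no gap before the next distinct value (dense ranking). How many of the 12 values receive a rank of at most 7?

Sorted (descending): 1194, 1116, 941, 941, 688, 662, 662, 495, 495, 495, 412, 394
The 2 values of 941 share dense rank 3.
The 2 values of 662 share dense rank 5.
The 3 values of 495 share dense rank 6.
Remaining distinct values take the next consecutive integers.
Ranks ≤ 7: {1, 2, 3, 3, 4, 5, 5, 6, 6, 6, 7} → 11 values.

11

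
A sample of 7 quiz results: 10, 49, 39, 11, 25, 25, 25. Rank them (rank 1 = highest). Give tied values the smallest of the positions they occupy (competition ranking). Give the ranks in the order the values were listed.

7, 1, 2, 6, 3, 3, 3

Sorted (descending): 49, 39, 25, 25, 25, 11, 10
The 3 values of 25 occupy positions 3–5 → each gets rank 3.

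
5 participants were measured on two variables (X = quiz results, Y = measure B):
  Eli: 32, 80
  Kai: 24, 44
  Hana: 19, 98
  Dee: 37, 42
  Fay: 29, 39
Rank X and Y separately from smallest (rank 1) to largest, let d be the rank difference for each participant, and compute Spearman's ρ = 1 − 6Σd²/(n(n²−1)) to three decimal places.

-0.500

Ranks of variable 1: 4, 2, 1, 5, 3
Ranks of variable 2: 4, 3, 5, 2, 1
d = r₁ − r₂: 0, -1, -4, 3, 2
d²: 0, 1, 16, 9, 4; Σd² = 30
ρ = 1 − 6·30/(5·24) = 1 − 180/120 = -0.500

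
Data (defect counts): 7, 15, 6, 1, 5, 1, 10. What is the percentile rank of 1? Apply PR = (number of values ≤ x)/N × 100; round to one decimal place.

28.6

N = 7.
Strictly below 1: 0. Equal to 1: 2.
PR = 2/7 × 100 = 28.6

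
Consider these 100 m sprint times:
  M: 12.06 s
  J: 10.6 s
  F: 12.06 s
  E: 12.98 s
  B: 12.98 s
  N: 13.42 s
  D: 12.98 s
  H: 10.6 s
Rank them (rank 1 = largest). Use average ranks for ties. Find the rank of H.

Sorted (descending): 13.42, 12.98, 12.98, 12.98, 12.06, 12.06, 10.6, 10.6
The 3 values of 12.98 occupy positions 2–4 → average rank 3.
The 2 values of 12.06 occupy positions 5–6 → average rank (5+6)/2 = 5.5.
The 2 values of 10.6 occupy positions 7–8 → average rank (7+8)/2 = 7.5.
H has value 10.6 s → rank 7.5.

7.5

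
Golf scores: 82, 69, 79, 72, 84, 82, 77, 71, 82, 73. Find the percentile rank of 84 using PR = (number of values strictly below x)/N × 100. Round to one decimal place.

N = 10.
Strictly below 84: 9. Equal to 84: 1.
PR = 9/10 × 100 = 90.0

90.0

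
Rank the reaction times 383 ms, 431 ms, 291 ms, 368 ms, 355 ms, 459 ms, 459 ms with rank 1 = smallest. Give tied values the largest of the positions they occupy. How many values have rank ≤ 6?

Sorted (ascending): 291, 355, 368, 383, 431, 459, 459
The 2 values of 459 occupy positions 6–7 → each gets rank 7.
Ranks ≤ 6: {1, 2, 3, 4, 5} → 5 values.

5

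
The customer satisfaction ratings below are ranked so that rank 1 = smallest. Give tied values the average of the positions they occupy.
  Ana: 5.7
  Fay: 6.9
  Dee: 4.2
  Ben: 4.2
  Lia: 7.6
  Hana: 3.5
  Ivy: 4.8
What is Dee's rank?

2.5

Sorted (ascending): 3.5, 4.2, 4.2, 4.8, 5.7, 6.9, 7.6
The 2 values of 4.2 occupy positions 2–3 → average rank (2+3)/2 = 2.5.
Dee has value 4.2 → rank 2.5.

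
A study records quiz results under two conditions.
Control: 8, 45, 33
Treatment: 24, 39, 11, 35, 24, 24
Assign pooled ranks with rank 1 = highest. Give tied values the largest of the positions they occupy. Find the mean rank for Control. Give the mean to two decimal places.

4.67

Sorted (descending): 45, 39, 35, 33, 24, 24, 24, 11, 8
The 3 values of 24 occupy positions 5–7 → each gets rank 7.
Control values → pooled ranks: 8→9, 45→1, 33→4
Mean rank = (9 + 1 + 4) / 3 = 4.67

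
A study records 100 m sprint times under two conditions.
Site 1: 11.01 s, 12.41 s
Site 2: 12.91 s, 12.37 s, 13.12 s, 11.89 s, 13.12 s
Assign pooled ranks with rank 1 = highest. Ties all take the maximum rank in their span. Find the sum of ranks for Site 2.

18

Sorted (descending): 13.12, 13.12, 12.91, 12.41, 12.37, 11.89, 11.01
The 2 values of 13.12 occupy positions 1–2 → each gets rank 2.
Site 2 values → pooled ranks: 12.91→3, 12.37→5, 13.12→2, 11.89→6, 13.12→2
Rank sum = 3 + 5 + 2 + 6 + 2 = 18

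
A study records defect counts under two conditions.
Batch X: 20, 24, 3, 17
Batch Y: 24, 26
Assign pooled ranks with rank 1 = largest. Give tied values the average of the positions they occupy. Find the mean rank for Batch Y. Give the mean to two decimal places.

1.75

Sorted (descending): 26, 24, 24, 20, 17, 3
The 2 values of 24 occupy positions 2–3 → average rank (2+3)/2 = 2.5.
Batch Y values → pooled ranks: 24→2.5, 26→1
Mean rank = (2.5 + 1) / 2 = 1.75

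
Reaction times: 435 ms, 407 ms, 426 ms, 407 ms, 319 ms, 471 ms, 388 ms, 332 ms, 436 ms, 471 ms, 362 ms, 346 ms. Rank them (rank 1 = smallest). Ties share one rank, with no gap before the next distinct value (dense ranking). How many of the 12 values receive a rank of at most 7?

8

Sorted (ascending): 319, 332, 346, 362, 388, 407, 407, 426, 435, 436, 471, 471
The 2 values of 407 share dense rank 6.
The 2 values of 471 share dense rank 10.
Remaining distinct values take the next consecutive integers.
Ranks ≤ 7: {1, 2, 3, 4, 5, 6, 6, 7} → 8 values.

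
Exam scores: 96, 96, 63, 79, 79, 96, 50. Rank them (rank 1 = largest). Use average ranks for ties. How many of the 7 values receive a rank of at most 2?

Sorted (descending): 96, 96, 96, 79, 79, 63, 50
The 3 values of 96 occupy positions 1–3 → average rank 2.
The 2 values of 79 occupy positions 4–5 → average rank (4+5)/2 = 4.5.
Ranks ≤ 2: {2, 2, 2} → 3 values.

3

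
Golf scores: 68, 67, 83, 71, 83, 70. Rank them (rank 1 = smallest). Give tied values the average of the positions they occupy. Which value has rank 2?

Sorted (ascending): 67, 68, 70, 71, 83, 83
The 2 values of 83 occupy positions 5–6 → average rank (5+6)/2 = 5.5.
Rank 2 → value 68.

68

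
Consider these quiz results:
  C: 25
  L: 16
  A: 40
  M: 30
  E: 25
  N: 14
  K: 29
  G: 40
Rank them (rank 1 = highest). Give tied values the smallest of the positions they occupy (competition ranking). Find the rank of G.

Sorted (descending): 40, 40, 30, 29, 25, 25, 16, 14
The 2 values of 40 occupy positions 1–2 → each gets rank 1.
The 2 values of 25 occupy positions 5–6 → each gets rank 5.
G has value 40 → rank 1.

1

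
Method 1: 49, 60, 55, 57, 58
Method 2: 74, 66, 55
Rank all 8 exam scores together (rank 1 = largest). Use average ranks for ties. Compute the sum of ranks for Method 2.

9.5

Sorted (descending): 74, 66, 60, 58, 57, 55, 55, 49
The 2 values of 55 occupy positions 6–7 → average rank (6+7)/2 = 6.5.
Method 2 values → pooled ranks: 74→1, 66→2, 55→6.5
Rank sum = 1 + 2 + 6.5 = 9.5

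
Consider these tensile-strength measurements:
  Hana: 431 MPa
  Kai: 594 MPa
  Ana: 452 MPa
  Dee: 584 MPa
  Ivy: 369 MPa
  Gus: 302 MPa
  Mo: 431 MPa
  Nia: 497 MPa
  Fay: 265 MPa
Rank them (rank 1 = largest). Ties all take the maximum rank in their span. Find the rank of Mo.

6

Sorted (descending): 594, 584, 497, 452, 431, 431, 369, 302, 265
The 2 values of 431 occupy positions 5–6 → each gets rank 6.
Mo has value 431 MPa → rank 6.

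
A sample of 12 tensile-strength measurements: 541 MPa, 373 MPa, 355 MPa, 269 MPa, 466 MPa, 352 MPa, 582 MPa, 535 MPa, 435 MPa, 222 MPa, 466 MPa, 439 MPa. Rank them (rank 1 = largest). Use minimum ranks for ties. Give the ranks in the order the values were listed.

2, 8, 9, 11, 4, 10, 1, 3, 7, 12, 4, 6

Sorted (descending): 582, 541, 535, 466, 466, 439, 435, 373, 355, 352, 269, 222
The 2 values of 466 occupy positions 4–5 → each gets rank 4.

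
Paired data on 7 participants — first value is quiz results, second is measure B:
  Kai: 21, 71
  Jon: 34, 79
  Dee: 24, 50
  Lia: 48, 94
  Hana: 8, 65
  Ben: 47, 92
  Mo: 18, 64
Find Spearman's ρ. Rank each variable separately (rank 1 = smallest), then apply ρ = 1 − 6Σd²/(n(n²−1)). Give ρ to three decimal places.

0.750

Ranks of variable 1: 3, 5, 4, 7, 1, 6, 2
Ranks of variable 2: 4, 5, 1, 7, 3, 6, 2
d = r₁ − r₂: -1, 0, 3, 0, -2, 0, 0
d²: 1, 0, 9, 0, 4, 0, 0; Σd² = 14
ρ = 1 − 6·14/(7·48) = 1 − 84/336 = 0.750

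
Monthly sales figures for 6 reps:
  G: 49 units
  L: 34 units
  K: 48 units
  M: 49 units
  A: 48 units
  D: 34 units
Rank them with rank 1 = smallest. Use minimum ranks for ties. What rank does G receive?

Sorted (ascending): 34, 34, 48, 48, 49, 49
The 2 values of 34 occupy positions 1–2 → each gets rank 1.
The 2 values of 48 occupy positions 3–4 → each gets rank 3.
The 2 values of 49 occupy positions 5–6 → each gets rank 5.
G has value 49 units → rank 5.

5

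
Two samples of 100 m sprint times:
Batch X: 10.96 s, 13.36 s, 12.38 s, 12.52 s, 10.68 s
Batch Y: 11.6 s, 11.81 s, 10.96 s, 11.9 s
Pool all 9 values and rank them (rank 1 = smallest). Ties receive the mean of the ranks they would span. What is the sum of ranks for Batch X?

27.5

Sorted (ascending): 10.68, 10.96, 10.96, 11.6, 11.81, 11.9, 12.38, 12.52, 13.36
The 2 values of 10.96 occupy positions 2–3 → average rank (2+3)/2 = 2.5.
Batch X values → pooled ranks: 10.96→2.5, 13.36→9, 12.38→7, 12.52→8, 10.68→1
Rank sum = 2.5 + 9 + 7 + 8 + 1 = 27.5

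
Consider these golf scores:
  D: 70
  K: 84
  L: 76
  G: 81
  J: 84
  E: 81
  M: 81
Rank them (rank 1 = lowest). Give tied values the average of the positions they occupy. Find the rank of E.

Sorted (ascending): 70, 76, 81, 81, 81, 84, 84
The 3 values of 81 occupy positions 3–5 → average rank 4.
The 2 values of 84 occupy positions 6–7 → average rank (6+7)/2 = 6.5.
E has value 81 → rank 4.

4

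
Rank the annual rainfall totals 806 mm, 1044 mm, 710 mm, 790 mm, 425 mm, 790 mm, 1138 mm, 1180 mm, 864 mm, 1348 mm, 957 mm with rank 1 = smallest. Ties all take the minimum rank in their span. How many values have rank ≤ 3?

4

Sorted (ascending): 425, 710, 790, 790, 806, 864, 957, 1044, 1138, 1180, 1348
The 2 values of 790 occupy positions 3–4 → each gets rank 3.
Ranks ≤ 3: {1, 2, 3, 3} → 4 values.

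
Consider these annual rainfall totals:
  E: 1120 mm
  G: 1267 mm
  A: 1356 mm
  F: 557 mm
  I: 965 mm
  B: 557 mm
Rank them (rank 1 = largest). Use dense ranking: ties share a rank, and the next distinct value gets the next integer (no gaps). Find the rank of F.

Sorted (descending): 1356, 1267, 1120, 965, 557, 557
The 2 values of 557 share dense rank 5.
Remaining distinct values take the next consecutive integers.
F has value 557 mm → rank 5.

5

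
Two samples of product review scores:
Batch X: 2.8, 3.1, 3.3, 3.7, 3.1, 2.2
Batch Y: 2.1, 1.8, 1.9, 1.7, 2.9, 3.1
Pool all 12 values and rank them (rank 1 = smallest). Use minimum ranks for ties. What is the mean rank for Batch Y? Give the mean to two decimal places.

Sorted (ascending): 1.7, 1.8, 1.9, 2.1, 2.2, 2.8, 2.9, 3.1, 3.1, 3.1, 3.3, 3.7
The 3 values of 3.1 occupy positions 8–10 → each gets rank 8.
Batch Y values → pooled ranks: 2.1→4, 1.8→2, 1.9→3, 1.7→1, 2.9→7, 3.1→8
Mean rank = (4 + 2 + 3 + 1 + 7 + 8) / 6 = 4.17

4.17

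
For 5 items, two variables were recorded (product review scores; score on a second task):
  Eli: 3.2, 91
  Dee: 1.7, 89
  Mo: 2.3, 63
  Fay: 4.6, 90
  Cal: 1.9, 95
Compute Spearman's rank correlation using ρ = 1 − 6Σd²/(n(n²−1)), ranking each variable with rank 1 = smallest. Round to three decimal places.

Ranks of variable 1: 4, 1, 3, 5, 2
Ranks of variable 2: 4, 2, 1, 3, 5
d = r₁ − r₂: 0, -1, 2, 2, -3
d²: 0, 1, 4, 4, 9; Σd² = 18
ρ = 1 − 6·18/(5·24) = 1 − 108/120 = 0.100

0.100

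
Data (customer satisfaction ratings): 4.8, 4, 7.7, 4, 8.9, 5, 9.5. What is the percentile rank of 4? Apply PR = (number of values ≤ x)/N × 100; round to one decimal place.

28.6

N = 7.
Strictly below 4: 0. Equal to 4: 2.
PR = 2/7 × 100 = 28.6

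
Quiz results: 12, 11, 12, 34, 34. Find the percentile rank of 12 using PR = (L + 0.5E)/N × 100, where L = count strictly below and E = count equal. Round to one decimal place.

40.0

N = 5.
Strictly below 12: 1. Equal to 12: 2.
PR = (1 + 0.5·2)/5 × 100 = 40.0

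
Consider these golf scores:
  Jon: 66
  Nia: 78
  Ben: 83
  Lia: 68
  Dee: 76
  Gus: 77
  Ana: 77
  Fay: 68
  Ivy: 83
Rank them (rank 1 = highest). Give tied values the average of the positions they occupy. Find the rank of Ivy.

1.5

Sorted (descending): 83, 83, 78, 77, 77, 76, 68, 68, 66
The 2 values of 83 occupy positions 1–2 → average rank (1+2)/2 = 1.5.
The 2 values of 77 occupy positions 4–5 → average rank (4+5)/2 = 4.5.
The 2 values of 68 occupy positions 7–8 → average rank (7+8)/2 = 7.5.
Ivy has value 83 → rank 1.5.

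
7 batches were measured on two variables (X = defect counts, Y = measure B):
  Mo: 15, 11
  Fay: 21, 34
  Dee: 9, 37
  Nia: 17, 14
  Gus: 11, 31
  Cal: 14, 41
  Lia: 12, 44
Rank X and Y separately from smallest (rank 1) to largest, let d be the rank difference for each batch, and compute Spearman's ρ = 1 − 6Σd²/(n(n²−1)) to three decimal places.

Ranks of variable 1: 5, 7, 1, 6, 2, 4, 3
Ranks of variable 2: 1, 4, 5, 2, 3, 6, 7
d = r₁ − r₂: 4, 3, -4, 4, -1, -2, -4
d²: 16, 9, 16, 16, 1, 4, 16; Σd² = 78
ρ = 1 − 6·78/(7·48) = 1 − 468/336 = -0.393

-0.393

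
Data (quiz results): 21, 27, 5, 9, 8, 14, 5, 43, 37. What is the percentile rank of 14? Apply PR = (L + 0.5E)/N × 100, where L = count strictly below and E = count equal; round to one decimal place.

N = 9.
Strictly below 14: 4. Equal to 14: 1.
PR = (4 + 0.5·1)/9 × 100 = 50.0

50.0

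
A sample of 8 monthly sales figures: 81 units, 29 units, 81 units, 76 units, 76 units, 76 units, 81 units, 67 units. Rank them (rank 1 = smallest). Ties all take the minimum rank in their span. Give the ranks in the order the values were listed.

Sorted (ascending): 29, 67, 76, 76, 76, 81, 81, 81
The 3 values of 76 occupy positions 3–5 → each gets rank 3.
The 3 values of 81 occupy positions 6–8 → each gets rank 6.

6, 1, 6, 3, 3, 3, 6, 2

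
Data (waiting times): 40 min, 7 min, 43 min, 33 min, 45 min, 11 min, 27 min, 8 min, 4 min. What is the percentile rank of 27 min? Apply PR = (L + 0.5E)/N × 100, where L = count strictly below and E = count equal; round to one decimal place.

50.0

N = 9.
Strictly below 27: 4. Equal to 27: 1.
PR = (4 + 0.5·1)/9 × 100 = 50.0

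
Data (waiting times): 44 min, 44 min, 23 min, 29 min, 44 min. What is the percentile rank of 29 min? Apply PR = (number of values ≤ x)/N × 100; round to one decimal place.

40.0

N = 5.
Strictly below 29: 1. Equal to 29: 1.
PR = 2/5 × 100 = 40.0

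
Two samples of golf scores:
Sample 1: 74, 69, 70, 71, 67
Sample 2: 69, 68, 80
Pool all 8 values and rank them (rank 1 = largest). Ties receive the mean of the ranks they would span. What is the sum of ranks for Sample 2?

13.5

Sorted (descending): 80, 74, 71, 70, 69, 69, 68, 67
The 2 values of 69 occupy positions 5–6 → average rank (5+6)/2 = 5.5.
Sample 2 values → pooled ranks: 69→5.5, 68→7, 80→1
Rank sum = 5.5 + 7 + 1 = 13.5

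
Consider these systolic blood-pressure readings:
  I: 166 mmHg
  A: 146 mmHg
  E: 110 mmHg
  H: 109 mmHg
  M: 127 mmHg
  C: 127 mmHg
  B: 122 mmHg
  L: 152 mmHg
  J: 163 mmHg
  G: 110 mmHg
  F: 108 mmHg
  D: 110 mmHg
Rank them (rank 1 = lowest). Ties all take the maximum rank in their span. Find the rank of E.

5

Sorted (ascending): 108, 109, 110, 110, 110, 122, 127, 127, 146, 152, 163, 166
The 3 values of 110 occupy positions 3–5 → each gets rank 5.
The 2 values of 127 occupy positions 7–8 → each gets rank 8.
E has value 110 mmHg → rank 5.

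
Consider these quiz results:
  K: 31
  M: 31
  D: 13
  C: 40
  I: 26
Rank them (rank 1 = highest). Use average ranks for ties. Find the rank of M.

2.5

Sorted (descending): 40, 31, 31, 26, 13
The 2 values of 31 occupy positions 2–3 → average rank (2+3)/2 = 2.5.
M has value 31 → rank 2.5.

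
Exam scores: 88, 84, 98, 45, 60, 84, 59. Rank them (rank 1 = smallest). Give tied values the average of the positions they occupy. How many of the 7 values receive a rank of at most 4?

Sorted (ascending): 45, 59, 60, 84, 84, 88, 98
The 2 values of 84 occupy positions 4–5 → average rank (4+5)/2 = 4.5.
Ranks ≤ 4: {1, 2, 3} → 3 values.

3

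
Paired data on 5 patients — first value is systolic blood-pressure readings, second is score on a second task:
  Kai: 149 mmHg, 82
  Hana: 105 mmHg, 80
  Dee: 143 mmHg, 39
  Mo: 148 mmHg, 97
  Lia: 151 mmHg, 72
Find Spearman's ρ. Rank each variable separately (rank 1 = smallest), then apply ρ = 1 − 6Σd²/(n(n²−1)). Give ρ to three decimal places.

Ranks of variable 1: 4, 1, 2, 3, 5
Ranks of variable 2: 4, 3, 1, 5, 2
d = r₁ − r₂: 0, -2, 1, -2, 3
d²: 0, 4, 1, 4, 9; Σd² = 18
ρ = 1 − 6·18/(5·24) = 1 − 108/120 = 0.100

0.100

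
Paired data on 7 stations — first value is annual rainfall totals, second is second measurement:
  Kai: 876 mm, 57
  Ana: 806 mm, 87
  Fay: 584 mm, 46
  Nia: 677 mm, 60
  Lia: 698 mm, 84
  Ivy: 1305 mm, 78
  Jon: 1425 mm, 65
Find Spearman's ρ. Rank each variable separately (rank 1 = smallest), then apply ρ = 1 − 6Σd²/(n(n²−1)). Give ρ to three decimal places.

Ranks of variable 1: 5, 4, 1, 2, 3, 6, 7
Ranks of variable 2: 2, 7, 1, 3, 6, 5, 4
d = r₁ − r₂: 3, -3, 0, -1, -3, 1, 3
d²: 9, 9, 0, 1, 9, 1, 9; Σd² = 38
ρ = 1 − 6·38/(7·48) = 1 − 228/336 = 0.321

0.321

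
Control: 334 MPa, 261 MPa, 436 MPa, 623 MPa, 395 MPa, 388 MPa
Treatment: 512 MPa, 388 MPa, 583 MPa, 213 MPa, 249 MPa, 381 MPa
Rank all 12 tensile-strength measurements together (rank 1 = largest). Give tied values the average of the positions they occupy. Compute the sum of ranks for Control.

Sorted (descending): 623, 583, 512, 436, 395, 388, 388, 381, 334, 261, 249, 213
The 2 values of 388 occupy positions 6–7 → average rank (6+7)/2 = 6.5.
Control values → pooled ranks: 334→9, 261→10, 436→4, 623→1, 395→5, 388→6.5
Rank sum = 9 + 10 + 4 + 1 + 5 + 6.5 = 35.5

35.5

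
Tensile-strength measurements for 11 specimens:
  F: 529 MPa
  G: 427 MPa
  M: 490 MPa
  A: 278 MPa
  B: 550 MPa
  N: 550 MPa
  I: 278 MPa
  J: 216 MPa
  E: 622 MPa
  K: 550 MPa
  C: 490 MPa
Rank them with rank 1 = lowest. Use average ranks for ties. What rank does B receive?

9

Sorted (ascending): 216, 278, 278, 427, 490, 490, 529, 550, 550, 550, 622
The 2 values of 278 occupy positions 2–3 → average rank (2+3)/2 = 2.5.
The 2 values of 490 occupy positions 5–6 → average rank (5+6)/2 = 5.5.
The 3 values of 550 occupy positions 8–10 → average rank 9.
B has value 550 MPa → rank 9.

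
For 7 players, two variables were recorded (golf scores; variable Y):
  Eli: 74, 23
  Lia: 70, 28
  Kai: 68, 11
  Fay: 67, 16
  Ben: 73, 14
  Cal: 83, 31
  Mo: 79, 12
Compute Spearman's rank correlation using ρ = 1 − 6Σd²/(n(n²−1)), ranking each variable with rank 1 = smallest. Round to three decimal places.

Ranks of variable 1: 5, 3, 2, 1, 4, 7, 6
Ranks of variable 2: 5, 6, 1, 4, 3, 7, 2
d = r₁ − r₂: 0, -3, 1, -3, 1, 0, 4
d²: 0, 9, 1, 9, 1, 0, 16; Σd² = 36
ρ = 1 − 6·36/(7·48) = 1 − 216/336 = 0.357

0.357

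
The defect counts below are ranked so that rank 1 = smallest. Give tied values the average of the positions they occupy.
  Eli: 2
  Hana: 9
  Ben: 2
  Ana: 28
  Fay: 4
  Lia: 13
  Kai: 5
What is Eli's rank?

Sorted (ascending): 2, 2, 4, 5, 9, 13, 28
The 2 values of 2 occupy positions 1–2 → average rank (1+2)/2 = 1.5.
Eli has value 2 → rank 1.5.

1.5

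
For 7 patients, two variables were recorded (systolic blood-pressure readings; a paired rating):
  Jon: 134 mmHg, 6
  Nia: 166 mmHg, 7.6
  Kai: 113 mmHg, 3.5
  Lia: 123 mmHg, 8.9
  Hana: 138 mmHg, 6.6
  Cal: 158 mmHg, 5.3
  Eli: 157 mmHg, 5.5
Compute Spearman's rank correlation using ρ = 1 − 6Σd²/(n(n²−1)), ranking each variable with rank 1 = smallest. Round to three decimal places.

0.143

Ranks of variable 1: 3, 7, 1, 2, 4, 6, 5
Ranks of variable 2: 4, 6, 1, 7, 5, 2, 3
d = r₁ − r₂: -1, 1, 0, -5, -1, 4, 2
d²: 1, 1, 0, 25, 1, 16, 4; Σd² = 48
ρ = 1 − 6·48/(7·48) = 1 − 288/336 = 0.143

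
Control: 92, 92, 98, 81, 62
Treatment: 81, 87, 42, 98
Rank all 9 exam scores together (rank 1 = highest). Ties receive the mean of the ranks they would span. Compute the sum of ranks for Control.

Sorted (descending): 98, 98, 92, 92, 87, 81, 81, 62, 42
The 2 values of 98 occupy positions 1–2 → average rank (1+2)/2 = 1.5.
The 2 values of 92 occupy positions 3–4 → average rank (3+4)/2 = 3.5.
The 2 values of 81 occupy positions 6–7 → average rank (6+7)/2 = 6.5.
Control values → pooled ranks: 92→3.5, 92→3.5, 98→1.5, 81→6.5, 62→8
Rank sum = 3.5 + 3.5 + 1.5 + 6.5 + 8 = 23

23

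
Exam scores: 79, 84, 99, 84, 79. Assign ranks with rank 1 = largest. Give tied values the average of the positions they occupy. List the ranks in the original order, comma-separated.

Sorted (descending): 99, 84, 84, 79, 79
The 2 values of 84 occupy positions 2–3 → average rank (2+3)/2 = 2.5.
The 2 values of 79 occupy positions 4–5 → average rank (4+5)/2 = 4.5.

4.5, 2.5, 1, 2.5, 4.5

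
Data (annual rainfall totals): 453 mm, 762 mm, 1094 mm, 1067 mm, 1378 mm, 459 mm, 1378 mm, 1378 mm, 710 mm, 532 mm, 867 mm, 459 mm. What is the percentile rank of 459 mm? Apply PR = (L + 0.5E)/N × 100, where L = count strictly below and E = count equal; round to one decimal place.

N = 12.
Strictly below 459: 1. Equal to 459: 2.
PR = (1 + 0.5·2)/12 × 100 = 16.7

16.7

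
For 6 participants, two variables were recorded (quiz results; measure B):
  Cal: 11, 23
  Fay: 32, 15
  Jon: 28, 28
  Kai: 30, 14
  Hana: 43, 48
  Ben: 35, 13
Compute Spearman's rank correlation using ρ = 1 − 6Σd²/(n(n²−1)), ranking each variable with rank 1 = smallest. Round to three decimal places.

-0.029

Ranks of variable 1: 1, 4, 2, 3, 6, 5
Ranks of variable 2: 4, 3, 5, 2, 6, 1
d = r₁ − r₂: -3, 1, -3, 1, 0, 4
d²: 9, 1, 9, 1, 0, 16; Σd² = 36
ρ = 1 − 6·36/(6·35) = 1 − 216/210 = -0.029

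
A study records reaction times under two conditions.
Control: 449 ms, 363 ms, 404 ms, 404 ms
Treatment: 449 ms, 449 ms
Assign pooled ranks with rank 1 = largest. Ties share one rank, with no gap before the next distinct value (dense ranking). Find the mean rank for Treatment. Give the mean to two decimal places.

1.00

Sorted (descending): 449, 449, 449, 404, 404, 363
The 3 values of 449 share dense rank 1.
The 2 values of 404 share dense rank 2.
Remaining distinct values take the next consecutive integers.
Treatment values → pooled ranks: 449→1, 449→1
Mean rank = (1 + 1) / 2 = 1.00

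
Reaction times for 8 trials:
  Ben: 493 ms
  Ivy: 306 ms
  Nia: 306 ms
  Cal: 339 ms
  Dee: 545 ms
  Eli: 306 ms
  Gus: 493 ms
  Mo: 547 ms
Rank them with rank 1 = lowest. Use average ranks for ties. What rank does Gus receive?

5.5

Sorted (ascending): 306, 306, 306, 339, 493, 493, 545, 547
The 3 values of 306 occupy positions 1–3 → average rank 2.
The 2 values of 493 occupy positions 5–6 → average rank (5+6)/2 = 5.5.
Gus has value 493 ms → rank 5.5.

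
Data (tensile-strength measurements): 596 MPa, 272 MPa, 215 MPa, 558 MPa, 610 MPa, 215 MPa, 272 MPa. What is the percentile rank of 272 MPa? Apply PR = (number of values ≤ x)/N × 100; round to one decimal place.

57.1

N = 7.
Strictly below 272: 2. Equal to 272: 2.
PR = 4/7 × 100 = 57.1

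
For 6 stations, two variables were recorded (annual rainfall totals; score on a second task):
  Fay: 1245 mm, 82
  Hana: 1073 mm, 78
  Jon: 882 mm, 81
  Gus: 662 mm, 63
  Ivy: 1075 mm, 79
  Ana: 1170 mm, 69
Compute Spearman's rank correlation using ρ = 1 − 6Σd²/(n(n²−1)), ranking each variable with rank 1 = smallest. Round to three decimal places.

Ranks of variable 1: 6, 3, 2, 1, 4, 5
Ranks of variable 2: 6, 3, 5, 1, 4, 2
d = r₁ − r₂: 0, 0, -3, 0, 0, 3
d²: 0, 0, 9, 0, 0, 9; Σd² = 18
ρ = 1 − 6·18/(6·35) = 1 − 108/210 = 0.486

0.486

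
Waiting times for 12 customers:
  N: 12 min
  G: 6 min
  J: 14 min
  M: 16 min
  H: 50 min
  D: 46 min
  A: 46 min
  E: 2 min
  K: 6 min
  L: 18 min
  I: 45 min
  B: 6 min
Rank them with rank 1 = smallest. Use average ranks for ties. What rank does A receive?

10.5

Sorted (ascending): 2, 6, 6, 6, 12, 14, 16, 18, 45, 46, 46, 50
The 3 values of 6 occupy positions 2–4 → average rank 3.
The 2 values of 46 occupy positions 10–11 → average rank (10+11)/2 = 10.5.
A has value 46 min → rank 10.5.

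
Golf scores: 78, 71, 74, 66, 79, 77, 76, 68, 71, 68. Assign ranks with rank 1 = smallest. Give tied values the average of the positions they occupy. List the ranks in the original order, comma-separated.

9, 4.5, 6, 1, 10, 8, 7, 2.5, 4.5, 2.5

Sorted (ascending): 66, 68, 68, 71, 71, 74, 76, 77, 78, 79
The 2 values of 68 occupy positions 2–3 → average rank (2+3)/2 = 2.5.
The 2 values of 71 occupy positions 4–5 → average rank (4+5)/2 = 4.5.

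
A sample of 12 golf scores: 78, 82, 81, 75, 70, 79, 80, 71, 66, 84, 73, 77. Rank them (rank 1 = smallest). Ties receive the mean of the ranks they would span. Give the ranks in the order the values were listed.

Sorted (ascending): 66, 70, 71, 73, 75, 77, 78, 79, 80, 81, 82, 84
No ties — each value takes its position as its rank.

7, 11, 10, 5, 2, 8, 9, 3, 1, 12, 4, 6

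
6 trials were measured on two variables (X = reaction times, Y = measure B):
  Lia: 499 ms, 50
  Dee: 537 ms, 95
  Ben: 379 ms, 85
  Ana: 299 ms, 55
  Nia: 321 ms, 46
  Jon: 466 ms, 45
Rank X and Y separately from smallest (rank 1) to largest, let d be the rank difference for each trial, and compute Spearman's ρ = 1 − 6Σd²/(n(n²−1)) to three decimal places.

0.257

Ranks of variable 1: 5, 6, 3, 1, 2, 4
Ranks of variable 2: 3, 6, 5, 4, 2, 1
d = r₁ − r₂: 2, 0, -2, -3, 0, 3
d²: 4, 0, 4, 9, 0, 9; Σd² = 26
ρ = 1 − 6·26/(6·35) = 1 − 156/210 = 0.257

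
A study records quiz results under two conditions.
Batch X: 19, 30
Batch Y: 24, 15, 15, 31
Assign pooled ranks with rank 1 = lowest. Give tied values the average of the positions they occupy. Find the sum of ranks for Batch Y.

Sorted (ascending): 15, 15, 19, 24, 30, 31
The 2 values of 15 occupy positions 1–2 → average rank (1+2)/2 = 1.5.
Batch Y values → pooled ranks: 24→4, 15→1.5, 15→1.5, 31→6
Rank sum = 4 + 1.5 + 1.5 + 6 = 13

13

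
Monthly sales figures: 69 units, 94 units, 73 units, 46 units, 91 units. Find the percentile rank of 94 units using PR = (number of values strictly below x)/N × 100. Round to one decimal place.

80.0

N = 5.
Strictly below 94: 4. Equal to 94: 1.
PR = 4/5 × 100 = 80.0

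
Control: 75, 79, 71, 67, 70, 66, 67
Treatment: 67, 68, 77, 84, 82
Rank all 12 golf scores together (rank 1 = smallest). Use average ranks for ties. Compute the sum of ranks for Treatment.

Sorted (ascending): 66, 67, 67, 67, 68, 70, 71, 75, 77, 79, 82, 84
The 3 values of 67 occupy positions 2–4 → average rank 3.
Treatment values → pooled ranks: 67→3, 68→5, 77→9, 84→12, 82→11
Rank sum = 3 + 5 + 9 + 12 + 11 = 40

40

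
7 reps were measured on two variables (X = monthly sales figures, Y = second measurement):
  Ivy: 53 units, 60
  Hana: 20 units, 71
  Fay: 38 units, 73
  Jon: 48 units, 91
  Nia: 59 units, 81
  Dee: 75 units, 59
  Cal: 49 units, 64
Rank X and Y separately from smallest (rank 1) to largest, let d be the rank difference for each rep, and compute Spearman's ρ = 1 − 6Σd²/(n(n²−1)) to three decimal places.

Ranks of variable 1: 5, 1, 2, 3, 6, 7, 4
Ranks of variable 2: 2, 4, 5, 7, 6, 1, 3
d = r₁ − r₂: 3, -3, -3, -4, 0, 6, 1
d²: 9, 9, 9, 16, 0, 36, 1; Σd² = 80
ρ = 1 − 6·80/(7·48) = 1 − 480/336 = -0.429

-0.429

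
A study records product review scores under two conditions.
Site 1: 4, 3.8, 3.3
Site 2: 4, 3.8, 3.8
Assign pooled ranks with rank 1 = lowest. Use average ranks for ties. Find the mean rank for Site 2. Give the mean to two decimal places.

3.83

Sorted (ascending): 3.3, 3.8, 3.8, 3.8, 4, 4
The 3 values of 3.8 occupy positions 2–4 → average rank 3.
The 2 values of 4 occupy positions 5–6 → average rank (5+6)/2 = 5.5.
Site 2 values → pooled ranks: 4→5.5, 3.8→3, 3.8→3
Mean rank = (5.5 + 3 + 3) / 3 = 3.83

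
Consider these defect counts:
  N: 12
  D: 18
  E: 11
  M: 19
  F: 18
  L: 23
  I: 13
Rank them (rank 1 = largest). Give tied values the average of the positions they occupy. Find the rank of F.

3.5

Sorted (descending): 23, 19, 18, 18, 13, 12, 11
The 2 values of 18 occupy positions 3–4 → average rank (3+4)/2 = 3.5.
F has value 18 → rank 3.5.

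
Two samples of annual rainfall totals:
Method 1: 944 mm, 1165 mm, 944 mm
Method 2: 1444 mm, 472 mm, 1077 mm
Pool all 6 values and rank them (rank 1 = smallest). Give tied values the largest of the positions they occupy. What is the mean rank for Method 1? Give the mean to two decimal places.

3.67

Sorted (ascending): 472, 944, 944, 1077, 1165, 1444
The 2 values of 944 occupy positions 2–3 → each gets rank 3.
Method 1 values → pooled ranks: 944→3, 1165→5, 944→3
Mean rank = (3 + 5 + 3) / 3 = 3.67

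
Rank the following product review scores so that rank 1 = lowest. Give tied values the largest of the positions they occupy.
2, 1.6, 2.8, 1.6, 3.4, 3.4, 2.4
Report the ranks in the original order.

3, 2, 5, 2, 7, 7, 4

Sorted (ascending): 1.6, 1.6, 2, 2.4, 2.8, 3.4, 3.4
The 2 values of 1.6 occupy positions 1–2 → each gets rank 2.
The 2 values of 3.4 occupy positions 6–7 → each gets rank 7.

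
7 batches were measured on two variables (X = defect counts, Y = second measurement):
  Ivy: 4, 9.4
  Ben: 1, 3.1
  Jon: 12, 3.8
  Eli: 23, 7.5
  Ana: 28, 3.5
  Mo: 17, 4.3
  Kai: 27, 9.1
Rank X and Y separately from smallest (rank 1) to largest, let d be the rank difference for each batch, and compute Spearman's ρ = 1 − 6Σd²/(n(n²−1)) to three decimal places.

Ranks of variable 1: 2, 1, 3, 5, 7, 4, 6
Ranks of variable 2: 7, 1, 3, 5, 2, 4, 6
d = r₁ − r₂: -5, 0, 0, 0, 5, 0, 0
d²: 25, 0, 0, 0, 25, 0, 0; Σd² = 50
ρ = 1 − 6·50/(7·48) = 1 − 300/336 = 0.107

0.107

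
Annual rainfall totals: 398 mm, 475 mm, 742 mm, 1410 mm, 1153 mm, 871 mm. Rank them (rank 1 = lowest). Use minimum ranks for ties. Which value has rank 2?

475

Sorted (ascending): 398, 475, 742, 871, 1153, 1410
No ties — each value takes its position as its rank.
Rank 2 → value 475.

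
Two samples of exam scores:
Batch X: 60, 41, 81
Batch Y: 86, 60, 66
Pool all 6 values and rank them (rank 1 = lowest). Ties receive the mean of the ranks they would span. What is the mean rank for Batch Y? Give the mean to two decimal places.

Sorted (ascending): 41, 60, 60, 66, 81, 86
The 2 values of 60 occupy positions 2–3 → average rank (2+3)/2 = 2.5.
Batch Y values → pooled ranks: 86→6, 60→2.5, 66→4
Mean rank = (6 + 2.5 + 4) / 3 = 4.17

4.17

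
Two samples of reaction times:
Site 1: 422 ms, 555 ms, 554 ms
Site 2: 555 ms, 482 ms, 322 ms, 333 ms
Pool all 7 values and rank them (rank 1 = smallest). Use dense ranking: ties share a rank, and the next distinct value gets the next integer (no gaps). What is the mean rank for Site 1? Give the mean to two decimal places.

Sorted (ascending): 322, 333, 422, 482, 554, 555, 555
The 2 values of 555 share dense rank 6.
Remaining distinct values take the next consecutive integers.
Site 1 values → pooled ranks: 422→3, 555→6, 554→5
Mean rank = (3 + 6 + 5) / 3 = 4.67

4.67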